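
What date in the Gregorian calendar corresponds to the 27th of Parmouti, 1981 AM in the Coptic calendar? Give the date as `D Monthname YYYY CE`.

7 May 2265 CE

Both dates share Julian Day Number 2548461; in the Gregorian calendar that is 7 May 2265 CE.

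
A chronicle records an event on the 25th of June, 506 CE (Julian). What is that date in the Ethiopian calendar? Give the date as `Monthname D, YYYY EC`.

Hamle 1, 498 EC

Julian Day Number of the source date = 1906050.
Converting JDN 1906050 to the Ethiopian calendar gives 1 Hamle 498 EC.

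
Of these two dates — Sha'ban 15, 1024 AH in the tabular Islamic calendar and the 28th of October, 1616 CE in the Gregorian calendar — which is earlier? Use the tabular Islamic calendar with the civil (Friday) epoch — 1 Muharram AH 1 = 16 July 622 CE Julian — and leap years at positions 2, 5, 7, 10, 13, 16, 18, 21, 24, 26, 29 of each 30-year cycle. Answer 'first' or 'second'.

First date → JDN 2311178; second date → JDN 2311593.
JDN 2311178 < JDN 2311593, so the first date is earlier.

first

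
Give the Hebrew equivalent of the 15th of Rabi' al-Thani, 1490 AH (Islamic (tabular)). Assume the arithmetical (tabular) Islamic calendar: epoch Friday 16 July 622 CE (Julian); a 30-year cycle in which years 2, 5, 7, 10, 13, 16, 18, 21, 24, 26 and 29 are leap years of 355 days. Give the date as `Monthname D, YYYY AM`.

Both dates share Julian Day Number 2476195; in the Hebrew calendar that is 15 Tammuz 5827 AM.

Tammuz 15, 5827 AM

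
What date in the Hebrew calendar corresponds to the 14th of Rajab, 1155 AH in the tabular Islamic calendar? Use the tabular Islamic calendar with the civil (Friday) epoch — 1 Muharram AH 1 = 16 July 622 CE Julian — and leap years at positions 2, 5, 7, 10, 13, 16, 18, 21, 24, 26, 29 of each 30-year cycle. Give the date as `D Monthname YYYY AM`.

Both dates share Julian Day Number 2357569; in the Hebrew calendar that is 15 Elul 5502 AM.

15 Elul 5502 AM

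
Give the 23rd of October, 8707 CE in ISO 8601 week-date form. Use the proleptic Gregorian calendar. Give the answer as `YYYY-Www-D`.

8707-W43-3

The weekday is Wednesday (ISO weekday 3).
That Wednesday belongs to ISO week 43 of ISO year 8707.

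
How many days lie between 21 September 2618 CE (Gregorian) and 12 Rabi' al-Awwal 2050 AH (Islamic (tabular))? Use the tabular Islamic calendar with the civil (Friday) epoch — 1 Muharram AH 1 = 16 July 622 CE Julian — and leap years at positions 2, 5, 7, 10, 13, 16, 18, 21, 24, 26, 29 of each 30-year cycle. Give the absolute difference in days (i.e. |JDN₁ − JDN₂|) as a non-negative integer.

JDN of the first date = 2677528.
JDN of the second date = 2674607.
|2674607 − 2677528| = 2921.

2921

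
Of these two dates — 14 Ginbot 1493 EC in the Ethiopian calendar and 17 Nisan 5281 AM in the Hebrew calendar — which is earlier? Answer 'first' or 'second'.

The two dates have Julian Day Numbers 2269427 and 2276687 respectively.
Since 2269427 < 2276687, the first date comes first.

first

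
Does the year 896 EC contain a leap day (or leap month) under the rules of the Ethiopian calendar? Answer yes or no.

no

896 mod 4 = 0; in the Ethiopian calendar a year is leap when year mod 4 = 3, so it is a common year.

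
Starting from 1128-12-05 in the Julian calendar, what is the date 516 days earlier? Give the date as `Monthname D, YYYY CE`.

July 8, 1127 CE

The starting date is JDN 2133399; 2133399 − 516 = 2132883.
JDN 2132883 corresponds to July 8, 1127 CE.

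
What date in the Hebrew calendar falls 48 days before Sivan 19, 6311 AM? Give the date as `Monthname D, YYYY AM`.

Nisan 30, 6311 AM

The starting date is JDN 2652968; 2652968 − 48 = 2652920.
JDN 2652920 corresponds to Nisan 30, 6311 AM.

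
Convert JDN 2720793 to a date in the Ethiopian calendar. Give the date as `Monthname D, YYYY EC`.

Yekatit 21, 2729 EC

JDN 2720793 is 6 March 2737 in the Gregorian calendar.
In the Ethiopian calendar that day is Yekatit 21, 2729 EC.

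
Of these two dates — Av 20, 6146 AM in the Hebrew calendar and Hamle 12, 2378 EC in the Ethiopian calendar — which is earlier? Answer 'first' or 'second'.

The two dates have Julian Day Numbers 2592756 and 2592731 respectively.
Since 2592731 < 2592756, the second date comes first.

second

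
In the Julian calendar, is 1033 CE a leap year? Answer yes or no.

1033 mod 4 = 1, so it is a common year in the Julian calendar.

no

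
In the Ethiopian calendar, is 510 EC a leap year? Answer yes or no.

510 mod 4 = 2; in the Ethiopian calendar a year is leap when year mod 4 = 3, so it is a common year.

no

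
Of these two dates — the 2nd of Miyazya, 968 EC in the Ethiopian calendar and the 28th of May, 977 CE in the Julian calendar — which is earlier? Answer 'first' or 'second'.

The two dates have Julian Day Numbers 2077629 and 2078055 respectively.
Since 2077629 < 2078055, the first date comes first.

first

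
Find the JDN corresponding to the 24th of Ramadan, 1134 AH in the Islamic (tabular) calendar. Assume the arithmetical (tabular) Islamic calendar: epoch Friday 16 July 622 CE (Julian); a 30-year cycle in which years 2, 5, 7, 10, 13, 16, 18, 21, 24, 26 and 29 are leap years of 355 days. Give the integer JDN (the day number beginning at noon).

In the Gregorian calendar the same day is 8 July 1722.
JDN 2299161 is 15 October 1582 CE (Gregorian); the target day is +51035 days from there, so JDN = 2350196.

2350196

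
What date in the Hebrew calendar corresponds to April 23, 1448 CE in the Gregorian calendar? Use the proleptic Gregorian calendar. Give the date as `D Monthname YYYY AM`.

9 Iyar 5208 AM

Julian Day Number of the source date = 2250044.
Converting JDN 2250044 to the Hebrew calendar gives 9 Iyar 5208 AM.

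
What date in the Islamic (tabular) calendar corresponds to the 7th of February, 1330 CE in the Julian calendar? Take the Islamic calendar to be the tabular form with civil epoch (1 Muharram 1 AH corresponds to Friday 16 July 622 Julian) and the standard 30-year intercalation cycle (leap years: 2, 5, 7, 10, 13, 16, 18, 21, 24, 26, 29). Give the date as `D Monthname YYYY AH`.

17 Rabi' al-Thani 730 AH

Both dates share Julian Day Number 2206878; in the tabular Islamic calendar that is 17 Rabi' al-Thani 730 AH.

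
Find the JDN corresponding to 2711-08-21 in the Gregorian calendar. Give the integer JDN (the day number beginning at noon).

2711464

JDN 2451545 is 1 January 2000 CE (Gregorian); the target day is +259919 days from there, so JDN = 2711464.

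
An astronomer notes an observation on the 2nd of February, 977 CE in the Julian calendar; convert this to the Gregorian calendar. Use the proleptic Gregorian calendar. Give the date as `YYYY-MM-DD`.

0977-02-07

The Julian–Gregorian offset here is 5 days (Julian trailing).
2 February 977 Julian + 5 days → 7 February 977 Gregorian.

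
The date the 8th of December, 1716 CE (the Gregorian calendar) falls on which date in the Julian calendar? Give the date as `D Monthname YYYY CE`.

At this point the Julian calendar is 11 days behind the Gregorian.
8 December 1716 Gregorian − 11 days → 27 November 1716 Julian.

27 November 1716 CE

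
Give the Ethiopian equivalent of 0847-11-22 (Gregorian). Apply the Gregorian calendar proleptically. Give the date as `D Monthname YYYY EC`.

Julian Day Number of the source date = 2030746.
Converting JDN 2030746 to the Ethiopian calendar gives 21 Hidar 840 EC.

21 Hidar 840 EC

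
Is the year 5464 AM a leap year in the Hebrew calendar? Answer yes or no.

Hebrew year 5464 is year 11 of its 19-year Metonic cycle; leap years are at positions 3, 6, 8, 11, 14, 17, 19, so it is a leap year (13 months).

yes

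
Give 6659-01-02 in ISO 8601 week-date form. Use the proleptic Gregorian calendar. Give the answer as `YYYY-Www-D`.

6658-W52-7

The weekday is Sunday (ISO weekday 7).
That Sunday belongs to ISO week 52 of ISO year 6658.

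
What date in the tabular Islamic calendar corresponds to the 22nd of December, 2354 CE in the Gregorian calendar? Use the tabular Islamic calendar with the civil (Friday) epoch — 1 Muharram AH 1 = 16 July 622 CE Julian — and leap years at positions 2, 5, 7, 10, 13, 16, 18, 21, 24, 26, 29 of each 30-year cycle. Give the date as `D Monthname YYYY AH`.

Julian Day Number of the source date = 2581196.
Converting JDN 2581196 to the tabular Islamic calendar gives 6 Sha'ban 1786 AH.

6 Sha'ban 1786 AH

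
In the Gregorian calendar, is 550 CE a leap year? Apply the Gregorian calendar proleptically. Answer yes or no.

no

550 is not divisible by 4, so it is a common year.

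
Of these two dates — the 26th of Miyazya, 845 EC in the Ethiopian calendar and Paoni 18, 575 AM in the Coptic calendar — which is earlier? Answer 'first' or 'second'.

first

First date → JDN 2032727; second date → JDN 2034970.
JDN 2032727 < JDN 2034970, so the first date is earlier.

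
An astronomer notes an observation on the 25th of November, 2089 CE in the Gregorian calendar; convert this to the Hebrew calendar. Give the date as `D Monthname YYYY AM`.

Both dates share Julian Day Number 2484381; in the Hebrew calendar that is 22 Kislev 5850 AM.

22 Kislev 5850 AM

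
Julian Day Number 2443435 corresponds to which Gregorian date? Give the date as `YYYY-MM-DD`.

JDN 2451545 is 1 Jan 2000; 2443435 is −8110 days from there.

1977-10-18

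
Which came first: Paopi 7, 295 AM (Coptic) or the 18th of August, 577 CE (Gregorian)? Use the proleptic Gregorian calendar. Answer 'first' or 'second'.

second

First date → JDN 1932449; second date → JDN 1932035.
JDN 1932035 < JDN 1932449, so the second date is earlier.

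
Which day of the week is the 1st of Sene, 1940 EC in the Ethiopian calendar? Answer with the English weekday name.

Tuesday

This is JDN 2432711 (8 June 1948 Gregorian).
JDN 2432711 mod 7 = 1, and JDN 0 was a Monday, so this is a Tuesday.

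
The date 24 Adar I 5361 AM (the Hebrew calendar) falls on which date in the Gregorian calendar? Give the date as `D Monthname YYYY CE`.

Julian Day Number of the source date = 2305870.
Converting JDN 2305870 to the Gregorian calendar gives 26 February 1601 CE.

26 February 1601 CE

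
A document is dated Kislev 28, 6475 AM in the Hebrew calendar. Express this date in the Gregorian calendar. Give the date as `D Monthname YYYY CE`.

Both dates share Julian Day Number 2712688; in the Gregorian calendar that is 27 December 2714 CE.

27 December 2714 CE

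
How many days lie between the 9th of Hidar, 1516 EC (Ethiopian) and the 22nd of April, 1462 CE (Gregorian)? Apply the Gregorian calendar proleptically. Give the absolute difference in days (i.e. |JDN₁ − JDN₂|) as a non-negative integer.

22487

JDN of the first date = 2277643.
JDN of the second date = 2255156.
|2255156 − 2277643| = 22487.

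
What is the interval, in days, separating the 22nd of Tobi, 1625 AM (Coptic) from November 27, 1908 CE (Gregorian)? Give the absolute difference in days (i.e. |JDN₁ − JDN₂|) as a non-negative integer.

JDN of the first date = 2418337.
JDN of the second date = 2418273.
|2418273 − 2418337| = 64.

64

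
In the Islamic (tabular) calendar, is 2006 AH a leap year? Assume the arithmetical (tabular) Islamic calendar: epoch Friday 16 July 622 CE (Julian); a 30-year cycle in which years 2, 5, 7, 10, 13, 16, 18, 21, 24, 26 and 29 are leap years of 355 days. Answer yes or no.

Year 2006 AH is year 26 of its 30-year cycle; leap positions are 2, 5, 7, 10, 13, 16, 18, 21, 24, 26, 29, so it is a leap year (355 days).

yes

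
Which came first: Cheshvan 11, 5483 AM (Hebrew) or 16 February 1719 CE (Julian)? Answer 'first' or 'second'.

second

The two dates have Julian Day Numbers 2350302 and 2348969 respectively.
Since 2348969 < 2350302, the second date comes first.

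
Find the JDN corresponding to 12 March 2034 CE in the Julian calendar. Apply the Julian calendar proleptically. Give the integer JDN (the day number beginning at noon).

2464047

Equivalently 25 March 2034 (Gregorian).
JDN 2451545 is 1 January 2000 CE (Gregorian); the target day is +12502 days from there, so JDN = 2464047.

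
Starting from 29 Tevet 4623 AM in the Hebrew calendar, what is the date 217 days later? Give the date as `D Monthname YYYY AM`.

Counting 217 days forward from JDN 2036262 reaches JDN 2036479, which is 10 Av 4623 AM.

10 Av 4623 AM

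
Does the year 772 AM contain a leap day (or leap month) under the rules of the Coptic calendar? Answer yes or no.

no

772 mod 4 = 0; in the Coptic calendar a year is leap when year mod 4 = 3, so it is a common year.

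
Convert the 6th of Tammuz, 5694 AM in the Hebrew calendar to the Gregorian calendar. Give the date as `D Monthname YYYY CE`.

19 June 1934 CE

Julian Day Number of the source date = 2427608.
Converting JDN 2427608 to the Gregorian calendar gives 19 June 1934 CE.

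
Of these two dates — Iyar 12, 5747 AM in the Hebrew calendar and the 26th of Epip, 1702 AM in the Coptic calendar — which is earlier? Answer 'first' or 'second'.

second

Converting both to JDN: 2446927 vs 2446645; the smaller is the second.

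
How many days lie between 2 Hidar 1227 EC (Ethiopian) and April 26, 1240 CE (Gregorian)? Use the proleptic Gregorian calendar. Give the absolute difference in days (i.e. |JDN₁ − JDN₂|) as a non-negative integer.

JDN of the first date = 2172078.
JDN of the second date = 2174077.
|2174077 − 2172078| = 1999.

1999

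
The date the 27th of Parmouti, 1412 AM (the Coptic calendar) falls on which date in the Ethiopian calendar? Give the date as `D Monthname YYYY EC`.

Both dates share Julian Day Number 2340634; in the Ethiopian calendar that is 27 Miyazya 1688 EC.

27 Miyazya 1688 EC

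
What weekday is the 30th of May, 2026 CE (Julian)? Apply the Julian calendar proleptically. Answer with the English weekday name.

Friday

Equivalently 12 June 2026 Gregorian, JDN 2461204.
Since JDN mod 7 = 4 (0 = Monday), the day is Friday.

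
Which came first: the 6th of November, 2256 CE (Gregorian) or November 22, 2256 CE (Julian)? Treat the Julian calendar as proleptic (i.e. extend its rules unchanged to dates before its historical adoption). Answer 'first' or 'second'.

The two dates have Julian Day Numbers 2545357 and 2545388 respectively.
Since 2545357 < 2545388, the first date comes first.

first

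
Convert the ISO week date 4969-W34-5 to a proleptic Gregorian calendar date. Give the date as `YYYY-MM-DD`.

4969-08-25

ISO week 1 of 4969 is the week containing the first Thursday of 4969.
Week 34, day 5 (Friday) lands on 4969-08-25.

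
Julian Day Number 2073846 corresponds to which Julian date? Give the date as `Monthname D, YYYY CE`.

November 18, 965 CE

The proleptic Gregorian equivalent of JDN 2073846 is 23 November 965.
In the Julian calendar that day is November 18, 965 CE.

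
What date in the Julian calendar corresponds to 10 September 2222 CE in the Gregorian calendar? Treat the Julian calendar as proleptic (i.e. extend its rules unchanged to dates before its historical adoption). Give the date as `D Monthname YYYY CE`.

For dates in this range the Gregorian date is 15 days ahead of the Julian.
10 September 2222 Gregorian − 15 days → 26 August 2222 Julian.

26 August 2222 CE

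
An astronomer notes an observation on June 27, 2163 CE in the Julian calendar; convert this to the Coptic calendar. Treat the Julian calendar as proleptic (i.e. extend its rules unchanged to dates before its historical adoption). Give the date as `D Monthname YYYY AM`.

3 Epip 1879 AM

Both dates share Julian Day Number 2511271; in the Coptic calendar that is 3 Epip 1879 AM.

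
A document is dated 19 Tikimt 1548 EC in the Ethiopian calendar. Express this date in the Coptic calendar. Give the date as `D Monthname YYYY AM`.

19 Paopi 1272 AM

Both dates share Julian Day Number 2289311; in the Coptic calendar that is 19 Paopi 1272 AM.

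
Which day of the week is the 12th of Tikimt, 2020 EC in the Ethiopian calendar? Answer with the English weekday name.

Saturday

Equivalently 23 October 2027 Gregorian, JDN 2461702.
Since JDN mod 7 = 5 (0 = Monday), the day is Saturday.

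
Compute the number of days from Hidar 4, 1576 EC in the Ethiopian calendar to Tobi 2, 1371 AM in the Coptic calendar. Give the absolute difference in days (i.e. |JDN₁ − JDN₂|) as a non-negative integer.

25990

JDN of the first date = 2299553.
JDN of the second date = 2325543.
|2325543 − 2299553| = 25990.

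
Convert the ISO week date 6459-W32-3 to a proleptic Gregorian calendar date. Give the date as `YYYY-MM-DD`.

ISO week 1 of 6459 is the week containing the first Thursday of 6459.
Week 32, day 3 (Wednesday) lands on 6459-08-06.

6459-08-06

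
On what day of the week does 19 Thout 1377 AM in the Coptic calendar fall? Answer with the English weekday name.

Sunday

Equivalently 26 September 1660 Gregorian, JDN 2327632.
Since JDN mod 7 = 6 (0 = Monday), the day is Sunday.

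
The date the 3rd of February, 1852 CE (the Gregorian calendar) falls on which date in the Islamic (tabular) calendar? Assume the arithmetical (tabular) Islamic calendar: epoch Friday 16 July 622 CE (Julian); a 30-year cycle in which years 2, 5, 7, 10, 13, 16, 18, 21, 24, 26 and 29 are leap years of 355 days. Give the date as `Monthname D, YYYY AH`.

Both dates share Julian Day Number 2397522; in the tabular Islamic calendar that is 11 Rabi' al-Thani 1268 AH.

Rabi' al-Thani 11, 1268 AH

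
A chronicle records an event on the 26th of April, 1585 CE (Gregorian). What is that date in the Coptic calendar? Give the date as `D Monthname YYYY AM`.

Julian Day Number of the source date = 2300085.
Converting JDN 2300085 to the Coptic calendar gives 21 Parmouti 1301 AM.

21 Parmouti 1301 AM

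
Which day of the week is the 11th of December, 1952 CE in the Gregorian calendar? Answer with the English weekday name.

Thursday

Since JDN mod 7 = 3 (0 = Monday), the day is Thursday.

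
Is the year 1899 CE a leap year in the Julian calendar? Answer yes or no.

1899 mod 4 = 3, so it is a common year in the Julian calendar.

no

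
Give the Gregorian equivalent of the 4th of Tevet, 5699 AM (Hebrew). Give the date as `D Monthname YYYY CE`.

Julian Day Number of the source date = 2429259.
Converting JDN 2429259 to the Gregorian calendar gives 26 December 1938 CE.

26 December 1938 CE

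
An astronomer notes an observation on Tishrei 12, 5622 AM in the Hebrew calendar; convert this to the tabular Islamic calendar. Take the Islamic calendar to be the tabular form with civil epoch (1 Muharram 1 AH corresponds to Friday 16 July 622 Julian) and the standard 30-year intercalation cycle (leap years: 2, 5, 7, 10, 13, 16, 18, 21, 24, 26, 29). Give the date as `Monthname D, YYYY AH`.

The source date corresponds to 16 September 1861 in the Gregorian calendar (JDN 2401035).
That day falls on 11 Rabi' al-Awwal 1278 AH in the tabular Islamic calendar.

Rabi' al-Awwal 11, 1278 AH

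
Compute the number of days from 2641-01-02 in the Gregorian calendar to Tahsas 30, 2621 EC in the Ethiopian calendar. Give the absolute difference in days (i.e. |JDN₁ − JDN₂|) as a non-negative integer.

4372

First date → JDN 2685667; second date → JDN 2681295.
The interval is |2685667 − 2681295| = 4372 days.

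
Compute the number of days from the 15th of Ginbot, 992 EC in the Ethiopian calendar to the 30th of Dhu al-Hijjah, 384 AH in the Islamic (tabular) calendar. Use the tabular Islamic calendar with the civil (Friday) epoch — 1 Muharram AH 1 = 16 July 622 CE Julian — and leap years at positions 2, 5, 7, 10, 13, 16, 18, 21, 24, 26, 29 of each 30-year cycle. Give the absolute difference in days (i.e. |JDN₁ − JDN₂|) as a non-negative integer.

1922

First date → JDN 2086438; second date → JDN 2084516.
The interval is |2086438 − 2084516| = 1922 days.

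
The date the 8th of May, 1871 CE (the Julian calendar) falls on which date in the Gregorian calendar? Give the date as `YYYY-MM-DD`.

At this point the Julian calendar is 12 days behind the Gregorian.
8 May 1871 Julian + 12 days → 20 May 1871 Gregorian.

1871-05-20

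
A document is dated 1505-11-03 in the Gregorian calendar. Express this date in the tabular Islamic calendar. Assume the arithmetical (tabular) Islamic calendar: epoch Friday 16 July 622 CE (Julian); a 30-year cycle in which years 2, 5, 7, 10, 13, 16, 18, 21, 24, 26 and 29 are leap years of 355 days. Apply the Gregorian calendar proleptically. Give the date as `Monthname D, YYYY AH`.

Jumada al-Awwal 25, 911 AH

Julian Day Number of the source date = 2271056.
Converting JDN 2271056 to the tabular Islamic calendar gives 25 Jumada al-Awwal 911 AH.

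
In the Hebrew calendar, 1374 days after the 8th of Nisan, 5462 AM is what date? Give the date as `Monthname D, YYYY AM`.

Tevet 23, 5466 AM

The starting date is JDN 2342798; 2342798 + 1374 = 2344172.
JDN 2344172 corresponds to Tevet 23, 5466 AM.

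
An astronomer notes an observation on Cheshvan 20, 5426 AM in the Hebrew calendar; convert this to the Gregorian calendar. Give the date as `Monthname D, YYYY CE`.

Both dates share Julian Day Number 2329491; in the Gregorian calendar that is 29 October 1665 CE.

October 29, 1665 CE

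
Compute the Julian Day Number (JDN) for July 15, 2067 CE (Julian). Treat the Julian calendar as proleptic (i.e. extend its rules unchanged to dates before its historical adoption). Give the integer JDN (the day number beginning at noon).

2476225

Equivalently 28 July 2067 (Gregorian).
JDN 2299161 is 15 October 1582 CE (Gregorian); the target day is +177064 days from there, so JDN = 2476225.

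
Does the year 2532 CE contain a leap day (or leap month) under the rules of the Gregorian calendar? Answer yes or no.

yes

2532 is divisible by 4 and not by 100, so it is a leap year.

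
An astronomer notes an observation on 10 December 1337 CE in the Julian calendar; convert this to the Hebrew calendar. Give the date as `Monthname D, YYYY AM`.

Both dates share Julian Day Number 2209741; in the Hebrew calendar that is 17 Tevet 5098 AM.

Tevet 17, 5098 AM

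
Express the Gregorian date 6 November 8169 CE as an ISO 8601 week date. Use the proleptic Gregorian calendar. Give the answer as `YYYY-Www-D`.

The weekday is Monday (ISO weekday 1).
That Monday belongs to ISO week 45 of ISO year 8169.

8169-W45-1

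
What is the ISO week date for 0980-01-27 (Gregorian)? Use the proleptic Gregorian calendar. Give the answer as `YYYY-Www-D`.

0980-W04-4

The weekday is Thursday (ISO weekday 4).
That Thursday belongs to ISO week 4 of ISO year 980.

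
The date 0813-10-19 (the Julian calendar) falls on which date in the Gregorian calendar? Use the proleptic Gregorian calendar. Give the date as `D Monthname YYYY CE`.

23 October 813 CE

For dates in this range the Gregorian date is 4 days ahead of the Julian.
19 October 813 Julian + 4 days → 23 October 813 Gregorian.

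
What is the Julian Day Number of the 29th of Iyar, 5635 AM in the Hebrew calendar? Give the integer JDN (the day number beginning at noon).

In the Gregorian calendar the same day is 3 June 1875.
JDN 2299161 is 15 October 1582 CE (Gregorian); the target day is +106882 days from there, so JDN = 2406043.

2406043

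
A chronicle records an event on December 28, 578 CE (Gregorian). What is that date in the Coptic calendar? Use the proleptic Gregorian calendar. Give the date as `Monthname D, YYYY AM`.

Koiak 30, 295 AM

Both dates share Julian Day Number 1932532; in the Coptic calendar that is 30 Koiak 295 AM.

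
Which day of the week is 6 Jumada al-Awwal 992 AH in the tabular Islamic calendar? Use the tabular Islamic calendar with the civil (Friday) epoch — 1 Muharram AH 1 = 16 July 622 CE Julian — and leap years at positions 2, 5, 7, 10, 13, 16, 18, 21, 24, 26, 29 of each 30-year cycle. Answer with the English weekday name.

In the Gregorian calendar this is 16 May 1584 (JDN 2299740).
JDN 2299740 mod 7 = 2, and JDN 0 was a Monday, so this is a Wednesday.

Wednesday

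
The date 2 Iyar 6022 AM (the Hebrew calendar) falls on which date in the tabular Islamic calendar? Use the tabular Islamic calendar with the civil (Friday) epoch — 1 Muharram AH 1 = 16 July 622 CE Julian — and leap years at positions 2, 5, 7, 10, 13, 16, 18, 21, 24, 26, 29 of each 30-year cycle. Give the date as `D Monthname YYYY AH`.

1 Safar 1691 AH

Julian Day Number of the source date = 2547350.
Converting JDN 2547350 to the tabular Islamic calendar gives 1 Safar 1691 AH.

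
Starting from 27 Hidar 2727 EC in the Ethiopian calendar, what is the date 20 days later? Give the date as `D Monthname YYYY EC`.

17 Tahsas 2727 EC

JDN of 27 Hidar 2727 EC = 2719978.
2719978 + 20 = 2719998.
JDN 2719998 in the Ethiopian calendar is 17 Tahsas 2727 EC.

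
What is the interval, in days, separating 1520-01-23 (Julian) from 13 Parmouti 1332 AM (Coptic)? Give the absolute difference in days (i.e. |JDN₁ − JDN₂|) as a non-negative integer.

First date → JDN 2276260; second date → JDN 2311400.
The interval is |2276260 − 2311400| = 35140 days.

35140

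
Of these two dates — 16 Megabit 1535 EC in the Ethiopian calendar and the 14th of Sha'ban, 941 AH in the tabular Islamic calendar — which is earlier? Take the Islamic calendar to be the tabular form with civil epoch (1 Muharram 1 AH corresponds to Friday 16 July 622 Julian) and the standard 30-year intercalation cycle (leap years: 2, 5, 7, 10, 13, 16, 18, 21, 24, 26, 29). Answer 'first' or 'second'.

second

First date → JDN 2284709; second date → JDN 2281765.
JDN 2281765 < JDN 2284709, so the second date is earlier.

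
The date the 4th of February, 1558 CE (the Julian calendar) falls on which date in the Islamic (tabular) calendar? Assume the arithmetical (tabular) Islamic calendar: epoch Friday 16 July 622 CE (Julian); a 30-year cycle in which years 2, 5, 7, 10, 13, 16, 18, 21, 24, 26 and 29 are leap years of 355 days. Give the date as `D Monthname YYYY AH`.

Both dates share Julian Day Number 2290152; in the tabular Islamic calendar that is 15 Rabi' al-Thani 965 AH.

15 Rabi' al-Thani 965 AH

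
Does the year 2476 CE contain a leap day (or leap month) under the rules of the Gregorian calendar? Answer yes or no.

2476 is divisible by 4 and not by 100, so it is a leap year.

yes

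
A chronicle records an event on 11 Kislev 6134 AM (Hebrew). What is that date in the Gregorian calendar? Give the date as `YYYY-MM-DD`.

Both dates share Julian Day Number 2588112; in the Gregorian calendar that is 28 November 2373 CE.

2373-11-28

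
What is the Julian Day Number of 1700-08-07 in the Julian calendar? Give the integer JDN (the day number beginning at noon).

Equivalently 18 August 1700 (Gregorian).
JDN 2400001 is 17 November 1858 CE (Gregorian), MJD 0; the target day is −57799 days from there, so JDN = 2342202.

2342202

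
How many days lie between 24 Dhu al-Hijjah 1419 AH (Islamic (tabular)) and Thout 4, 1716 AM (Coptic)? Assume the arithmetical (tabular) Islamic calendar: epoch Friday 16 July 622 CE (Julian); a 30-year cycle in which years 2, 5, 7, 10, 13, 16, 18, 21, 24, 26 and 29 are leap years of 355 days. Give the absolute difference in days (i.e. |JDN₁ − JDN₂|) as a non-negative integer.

First date → JDN 2451280; second date → JDN 2451437.
The interval is |2451280 − 2451437| = 157 days.

157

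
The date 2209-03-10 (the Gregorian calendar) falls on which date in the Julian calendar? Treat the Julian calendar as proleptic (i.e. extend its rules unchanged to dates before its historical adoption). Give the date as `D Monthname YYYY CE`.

The Julian–Gregorian offset here is 15 days (Julian trailing).
10 March 2209 Gregorian − 15 days → 23 February 2209 Julian.

23 February 2209 CE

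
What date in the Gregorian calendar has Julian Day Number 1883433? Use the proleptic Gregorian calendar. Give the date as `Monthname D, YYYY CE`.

Counting from JDN 2299161 = 15 Oct 1582 gives an offset of -415728 days.

July 24, 444 CE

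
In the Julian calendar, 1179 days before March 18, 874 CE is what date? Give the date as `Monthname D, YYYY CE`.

December 25, 870 CE

The starting date is JDN 2040363; 2040363 − 1179 = 2039184.
JDN 2039184 corresponds to December 25, 870 CE.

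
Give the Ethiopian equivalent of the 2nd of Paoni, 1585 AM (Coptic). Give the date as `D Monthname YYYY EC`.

2 Sene 1861 EC

Julian Day Number of the source date = 2403857.
Converting JDN 2403857 to the Ethiopian calendar gives 2 Sene 1861 EC.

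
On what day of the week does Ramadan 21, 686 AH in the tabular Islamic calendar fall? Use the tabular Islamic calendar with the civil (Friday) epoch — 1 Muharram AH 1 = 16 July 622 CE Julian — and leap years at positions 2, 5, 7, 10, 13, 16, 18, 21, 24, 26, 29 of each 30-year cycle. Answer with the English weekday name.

Thursday

In the proleptic Gregorian calendar this is 6 November 1287 (JDN 2191437).
Since JDN mod 7 = 3 (0 = Monday), the day is Thursday.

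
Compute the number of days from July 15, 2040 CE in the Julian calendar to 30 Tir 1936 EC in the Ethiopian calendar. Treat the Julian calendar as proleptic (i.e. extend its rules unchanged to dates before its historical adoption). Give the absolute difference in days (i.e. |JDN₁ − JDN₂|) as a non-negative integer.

35235

JDN of the first date = 2466364.
JDN of the second date = 2431129.
|2431129 − 2466364| = 35235.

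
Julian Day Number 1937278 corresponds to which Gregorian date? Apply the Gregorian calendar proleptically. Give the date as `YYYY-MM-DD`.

Counting from JDN 2299161 = 15 Oct 1582 gives an offset of -361883 days.

0591-12-26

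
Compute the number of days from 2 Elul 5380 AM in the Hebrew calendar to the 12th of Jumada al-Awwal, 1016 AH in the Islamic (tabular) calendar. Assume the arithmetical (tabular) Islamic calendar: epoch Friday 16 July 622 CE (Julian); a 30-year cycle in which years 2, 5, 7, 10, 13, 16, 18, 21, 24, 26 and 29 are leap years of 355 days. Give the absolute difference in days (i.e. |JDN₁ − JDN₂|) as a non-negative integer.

4745

First date → JDN 2312996; second date → JDN 2308251.
The interval is |2312996 − 2308251| = 4745 days.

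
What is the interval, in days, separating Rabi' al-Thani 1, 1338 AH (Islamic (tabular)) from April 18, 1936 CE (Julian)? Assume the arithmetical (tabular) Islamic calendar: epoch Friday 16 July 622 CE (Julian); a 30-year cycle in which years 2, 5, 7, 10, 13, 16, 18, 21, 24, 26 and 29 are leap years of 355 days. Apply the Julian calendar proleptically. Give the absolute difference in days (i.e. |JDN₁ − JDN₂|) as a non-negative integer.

First date → JDN 2422317; second date → JDN 2428290.
The interval is |2422317 − 2428290| = 5973 days.

5973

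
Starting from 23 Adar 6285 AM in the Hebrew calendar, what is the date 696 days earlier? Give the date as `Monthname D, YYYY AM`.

Counting 696 days back from JDN 2643376 reaches JDN 2642680, which is Iyar 8, 6283 AM.

Iyar 8, 6283 AM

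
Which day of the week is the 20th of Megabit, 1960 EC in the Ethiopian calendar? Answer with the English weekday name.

Equivalently 29 March 1968 Gregorian, JDN 2439945.
Since JDN mod 7 = 4 (0 = Monday), the day is Friday.

Friday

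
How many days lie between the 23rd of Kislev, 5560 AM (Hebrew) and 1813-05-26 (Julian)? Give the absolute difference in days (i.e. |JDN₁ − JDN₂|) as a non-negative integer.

First date → JDN 2378486; second date → JDN 2383402.
The interval is |2378486 − 2383402| = 4916 days.

4916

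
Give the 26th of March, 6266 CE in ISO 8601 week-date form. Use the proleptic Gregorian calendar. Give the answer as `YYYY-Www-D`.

The weekday is Monday (ISO weekday 1).
That Monday belongs to ISO week 13 of ISO year 6266.

6266-W13-1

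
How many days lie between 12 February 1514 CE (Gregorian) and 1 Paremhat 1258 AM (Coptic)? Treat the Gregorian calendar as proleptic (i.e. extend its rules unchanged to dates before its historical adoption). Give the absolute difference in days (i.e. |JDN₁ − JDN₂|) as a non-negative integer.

JDN of the first date = 2274079.
JDN of the second date = 2284329.
|2284329 − 2274079| = 10250.

10250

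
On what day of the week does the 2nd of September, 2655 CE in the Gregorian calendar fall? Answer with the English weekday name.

Sunday

2691023 ≡ 6 (mod 7); counting from Monday = 0 gives Sunday.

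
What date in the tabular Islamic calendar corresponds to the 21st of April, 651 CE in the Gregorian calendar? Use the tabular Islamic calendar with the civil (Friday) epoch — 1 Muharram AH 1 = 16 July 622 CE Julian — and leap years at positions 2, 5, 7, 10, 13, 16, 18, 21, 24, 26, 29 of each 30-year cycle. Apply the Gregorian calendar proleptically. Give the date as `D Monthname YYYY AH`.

Both dates share Julian Day Number 1958943; in the tabular Islamic calendar that is 20 Sha'ban 30 AH.

20 Sha'ban 30 AH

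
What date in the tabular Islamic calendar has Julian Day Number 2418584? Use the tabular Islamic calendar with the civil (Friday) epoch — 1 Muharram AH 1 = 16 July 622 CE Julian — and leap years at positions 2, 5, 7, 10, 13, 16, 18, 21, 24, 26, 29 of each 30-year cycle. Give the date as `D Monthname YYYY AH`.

19 Ramadan 1327 AH

The Gregorian equivalent of JDN 2418584 is 4 October 1909.
In the tabular Islamic calendar that day is 19 Ramadan 1327 AH.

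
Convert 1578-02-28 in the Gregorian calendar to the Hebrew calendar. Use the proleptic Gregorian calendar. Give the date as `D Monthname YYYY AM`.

Both dates share Julian Day Number 2297471; in the Hebrew calendar that is 11 Adar 5338 AM.

11 Adar 5338 AM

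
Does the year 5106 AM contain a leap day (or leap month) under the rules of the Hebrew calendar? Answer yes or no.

Hebrew year 5106 is year 14 of its 19-year Metonic cycle; leap years are at positions 3, 6, 8, 11, 14, 17, 19, so it is a leap year (13 months).

yes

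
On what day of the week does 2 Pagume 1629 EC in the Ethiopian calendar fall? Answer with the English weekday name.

Friday

This is JDN 2319209 (4 September 1637 Gregorian).
2319209 ≡ 4 (mod 7); counting from Monday = 0 gives Friday.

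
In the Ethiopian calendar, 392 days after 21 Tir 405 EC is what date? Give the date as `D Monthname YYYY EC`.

18 Yekatit 406 EC

JDN of 21 Tir 405 EC = 1871922.
1871922 + 392 = 1872314.
JDN 1872314 in the Ethiopian calendar is 18 Yekatit 406 EC.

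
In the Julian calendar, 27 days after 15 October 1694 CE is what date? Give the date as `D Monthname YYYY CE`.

JDN of 15 October 1694 CE = 2340079.
2340079 + 27 = 2340106.
JDN 2340106 in the Julian calendar is 11 November 1694 CE.

11 November 1694 CE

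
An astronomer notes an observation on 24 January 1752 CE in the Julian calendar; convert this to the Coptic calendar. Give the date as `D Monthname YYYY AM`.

Julian Day Number of the source date = 2360999.
Converting JDN 2360999 to the Coptic calendar gives 28 Tobi 1468 AM.

28 Tobi 1468 AM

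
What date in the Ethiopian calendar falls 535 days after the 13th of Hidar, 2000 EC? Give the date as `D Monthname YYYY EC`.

3 Ginbot 2001 EC

JDN of the 13th of Hidar, 2000 EC = 2454428.
2454428 + 535 = 2454963.
JDN 2454963 in the Ethiopian calendar is 3 Ginbot 2001 EC.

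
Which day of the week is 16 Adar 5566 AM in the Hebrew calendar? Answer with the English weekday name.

Thursday

Equivalently 6 March 1806 Gregorian, JDN 2380752.
2380752 ≡ 3 (mod 7); counting from Monday = 0 gives Thursday.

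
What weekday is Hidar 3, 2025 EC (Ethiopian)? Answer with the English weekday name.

Equivalently 12 November 2032 Gregorian, JDN 2463549.
2463549 ≡ 4 (mod 7); counting from Monday = 0 gives Friday.

Friday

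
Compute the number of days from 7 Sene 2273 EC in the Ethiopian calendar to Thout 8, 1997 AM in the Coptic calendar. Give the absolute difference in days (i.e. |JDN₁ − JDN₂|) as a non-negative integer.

First date → JDN 2554345; second date → JDN 2554076.
The interval is |2554345 − 2554076| = 269 days.

269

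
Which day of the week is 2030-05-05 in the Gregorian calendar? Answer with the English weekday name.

JDN 2462627 mod 7 = 6, and JDN 0 was a Monday, so this is a Sunday.

Sunday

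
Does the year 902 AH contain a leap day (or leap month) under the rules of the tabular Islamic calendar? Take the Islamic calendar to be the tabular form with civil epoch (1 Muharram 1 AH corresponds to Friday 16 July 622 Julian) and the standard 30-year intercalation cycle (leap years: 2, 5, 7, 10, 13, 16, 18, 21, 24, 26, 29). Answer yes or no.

yes

Year 902 AH is year 2 of its 30-year cycle; leap positions are 2, 5, 7, 10, 13, 16, 18, 21, 24, 26, 29, so it is a leap year (355 days).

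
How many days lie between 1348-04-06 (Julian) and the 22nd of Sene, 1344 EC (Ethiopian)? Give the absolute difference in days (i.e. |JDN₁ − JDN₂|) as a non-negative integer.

First date → JDN 2213511; second date → JDN 2215043.
The interval is |2213511 − 2215043| = 1532 days.

1532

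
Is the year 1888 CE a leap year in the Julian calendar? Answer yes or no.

yes

1888 mod 4 = 0, so it is a leap year in the Julian calendar.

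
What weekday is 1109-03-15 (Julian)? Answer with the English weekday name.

This is JDN 2126194 (22 March 1109 Gregorian).
Since JDN mod 7 = 0 (0 = Monday), the day is Monday.

Monday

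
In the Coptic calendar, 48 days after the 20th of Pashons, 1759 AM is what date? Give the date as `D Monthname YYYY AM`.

8 Epip 1759 AM

JDN of the 20th of Pashons, 1759 AM = 2467398.
2467398 + 48 = 2467446.
JDN 2467446 in the Coptic calendar is 8 Epip 1759 AM.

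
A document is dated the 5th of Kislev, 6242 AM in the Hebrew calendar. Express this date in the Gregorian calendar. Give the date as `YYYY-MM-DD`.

2481-11-27

Julian Day Number of the source date = 2627558.
Converting JDN 2627558 to the Gregorian calendar gives 27 November 2481 CE.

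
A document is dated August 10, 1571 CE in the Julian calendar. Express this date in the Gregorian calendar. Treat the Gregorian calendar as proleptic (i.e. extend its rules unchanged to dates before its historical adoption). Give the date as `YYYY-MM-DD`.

For dates in this range the Gregorian date is 10 days ahead of the Julian.
10 August 1571 Julian + 10 days → 20 August 1571 Gregorian.

1571-08-20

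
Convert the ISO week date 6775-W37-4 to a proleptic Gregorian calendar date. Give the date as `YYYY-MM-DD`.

6775-09-11

ISO week 1 of 6775 is the week containing the first Thursday of 6775.
Week 37, day 4 (Thursday) lands on 6775-09-11.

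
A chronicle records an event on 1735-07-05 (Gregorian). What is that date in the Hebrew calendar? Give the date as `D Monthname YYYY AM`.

Both dates share Julian Day Number 2354941; in the Hebrew calendar that is 15 Tammuz 5495 AM.

15 Tammuz 5495 AM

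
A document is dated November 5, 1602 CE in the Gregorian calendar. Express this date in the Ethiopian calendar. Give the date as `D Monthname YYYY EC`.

29 Tikimt 1595 EC

Julian Day Number of the source date = 2306487.
Converting JDN 2306487 to the Ethiopian calendar gives 29 Tikimt 1595 EC.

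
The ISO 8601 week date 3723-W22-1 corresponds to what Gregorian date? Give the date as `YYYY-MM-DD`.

ISO week 1 of 3723 is the week containing the first Thursday of 3723.
Week 22, day 1 (Monday) lands on 3723-05-31.

3723-05-31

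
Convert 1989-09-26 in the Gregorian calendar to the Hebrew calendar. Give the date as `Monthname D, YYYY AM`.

Both dates share Julian Day Number 2447796; in the Hebrew calendar that is 26 Elul 5749 AM.

Elul 26, 5749 AM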